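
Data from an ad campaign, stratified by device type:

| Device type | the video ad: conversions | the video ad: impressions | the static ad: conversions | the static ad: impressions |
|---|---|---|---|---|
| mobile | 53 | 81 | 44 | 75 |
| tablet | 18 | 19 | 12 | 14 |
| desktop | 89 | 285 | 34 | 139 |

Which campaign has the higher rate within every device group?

Mobile: the video ad 53/81 = 65.4%, the static ad 44/75 = 58.7% → the video ad
Tablet: the video ad 18/19 = 94.7%, the static ad 12/14 = 85.7% → the video ad
Desktop: the video ad 89/285 = 31.2%, the static ad 34/139 = 24.5% → the video ad
The video ad has the higher rate in all 3 groups.

the video ad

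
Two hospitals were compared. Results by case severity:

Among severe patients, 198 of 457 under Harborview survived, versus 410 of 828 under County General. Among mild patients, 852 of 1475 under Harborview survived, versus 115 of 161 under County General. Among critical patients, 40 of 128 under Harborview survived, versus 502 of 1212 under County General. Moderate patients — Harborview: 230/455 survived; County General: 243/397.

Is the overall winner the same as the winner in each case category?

Severe: Harborview 198/457 = 43.3%, County General 410/828 = 49.5% → County General
Mild: Harborview 852/1475 = 57.8%, County General 115/161 = 71.4% → County General
Critical: Harborview 40/128 = 31.2%, County General 502/1212 = 41.4% → County General
Moderate: Harborview 230/455 = 50.5%, County General 243/397 = 61.2% → County General
Overall: Harborview 1320/2515 = 52.5%, County General 1270/2598 = 48.9% → Harborview
County General wins each case group but Harborview wins overall — the comparison reverses. County General's patients skew toward critical, which has a lower base rate.

No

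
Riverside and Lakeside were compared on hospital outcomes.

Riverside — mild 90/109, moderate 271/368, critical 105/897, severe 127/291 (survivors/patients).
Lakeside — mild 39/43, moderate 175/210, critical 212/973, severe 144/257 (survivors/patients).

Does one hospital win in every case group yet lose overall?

No

Mild: Riverside 90/109 = 82.6%, Lakeside 39/43 = 90.7% → Lakeside
Moderate: Riverside 271/368 = 73.6%, Lakeside 175/210 = 83.3% → Lakeside
Critical: Riverside 105/897 = 11.7%, Lakeside 212/973 = 21.8% → Lakeside
Severe: Riverside 127/291 = 43.6%, Lakeside 144/257 = 56.0% → Lakeside
Overall: Riverside 593/1665 = 35.6%, Lakeside 570/1483 = 38.4% → Lakeside
Lakeside wins overall and in every case group — no reversal.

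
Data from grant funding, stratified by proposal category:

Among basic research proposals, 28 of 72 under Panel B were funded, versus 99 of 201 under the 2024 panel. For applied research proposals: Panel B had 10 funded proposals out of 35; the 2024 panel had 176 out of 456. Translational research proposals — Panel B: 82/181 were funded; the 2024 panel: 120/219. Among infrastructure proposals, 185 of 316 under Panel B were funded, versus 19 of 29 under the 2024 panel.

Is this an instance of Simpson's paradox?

Yes

Basic research: Panel B 28/72 = 38.9%, the 2024 panel 99/201 = 49.3% → the 2024 panel
Applied research: Panel B 10/35 = 28.6%, the 2024 panel 176/456 = 38.6% → the 2024 panel
Translational research: Panel B 82/181 = 45.3%, the 2024 panel 120/219 = 54.8% → the 2024 panel
Infrastructure: Panel B 185/316 = 58.5%, the 2024 panel 19/29 = 65.5% → the 2024 panel
Overall: Panel B 305/604 = 50.5%, the 2024 panel 414/905 = 45.7% → Panel B
The 2024 panel wins each proposal group but Panel B wins overall — the comparison reverses. The 2024 panel's proposals skew toward applied research, which has a lower base rate.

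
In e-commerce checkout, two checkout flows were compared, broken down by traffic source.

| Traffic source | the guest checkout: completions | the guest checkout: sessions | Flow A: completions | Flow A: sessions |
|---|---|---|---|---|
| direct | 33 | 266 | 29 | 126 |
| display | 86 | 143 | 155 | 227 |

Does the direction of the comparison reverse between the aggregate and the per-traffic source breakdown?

No

Direct: the guest checkout 33/266 = 12.4%, Flow A 29/126 = 23.0% → Flow A
Display: the guest checkout 86/143 = 60.1%, Flow A 155/227 = 68.3% → Flow A
Overall: the guest checkout 119/409 = 29.1%, Flow A 184/353 = 52.1% → Flow A
Flow A wins overall and in every traffic group — no reversal.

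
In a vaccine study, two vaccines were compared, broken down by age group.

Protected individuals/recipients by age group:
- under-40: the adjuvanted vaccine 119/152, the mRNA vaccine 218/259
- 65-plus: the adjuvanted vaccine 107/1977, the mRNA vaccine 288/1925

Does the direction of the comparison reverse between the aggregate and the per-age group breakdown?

Under-40: the adjuvanted vaccine 119/152 = 78.3%, the mRNA vaccine 218/259 = 84.2% → the mRNA vaccine
65-plus: the adjuvanted vaccine 107/1977 = 5.4%, the mRNA vaccine 288/1925 = 15.0% → the mRNA vaccine
Overall: the adjuvanted vaccine 226/2129 = 10.6%, the mRNA vaccine 506/2184 = 23.2% → the mRNA vaccine
The mRNA vaccine wins overall and in every age group — no reversal.

No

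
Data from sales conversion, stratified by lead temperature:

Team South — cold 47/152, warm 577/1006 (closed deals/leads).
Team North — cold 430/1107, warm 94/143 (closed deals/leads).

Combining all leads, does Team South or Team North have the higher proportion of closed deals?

Team South

Cold: Team South 47/152 = 30.9%, Team North 430/1107 = 38.8% → Team North
Warm: Team South 577/1006 = 57.4%, Team North 94/143 = 65.7% → Team North
Overall: Team South 624/1158 = 53.9%, Team North 524/1250 = 41.9% → Team South
(Team North wins every lead group but Team South wins overall — Team North's leads skew toward the low-rate cold group.)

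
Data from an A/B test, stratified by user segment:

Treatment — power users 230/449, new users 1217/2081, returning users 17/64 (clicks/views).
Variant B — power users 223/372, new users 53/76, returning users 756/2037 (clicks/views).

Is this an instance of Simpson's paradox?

Yes

Power users: Treatment 230/449 = 51.2%, Variant B 223/372 = 59.9% → Variant B
New users: Treatment 1217/2081 = 58.5%, Variant B 53/76 = 69.7% → Variant B
Returning users: Treatment 17/64 = 26.6%, Variant B 756/2037 = 37.1% → Variant B
Overall: Treatment 1464/2594 = 56.4%, Variant B 1032/2485 = 41.5% → Treatment
Variant B wins each user group but Treatment wins overall — the comparison reverses. Variant B's views skew toward returning users, which has a lower base rate.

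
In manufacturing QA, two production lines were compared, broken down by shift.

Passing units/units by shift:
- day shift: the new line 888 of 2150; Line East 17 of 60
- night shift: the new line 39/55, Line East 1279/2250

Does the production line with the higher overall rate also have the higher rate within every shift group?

No

Day shift: the new line 888/2150 = 41.3%, Line East 17/60 = 28.3% → the new line
Night shift: the new line 39/55 = 70.9%, Line East 1279/2250 = 56.8% → the new line
Overall: the new line 927/2205 = 42.0%, Line East 1296/2310 = 56.1% → Line East
The new line wins each shift group but Line East wins overall — the comparison reverses. The new line's units skew toward day shift, which has a lower base rate.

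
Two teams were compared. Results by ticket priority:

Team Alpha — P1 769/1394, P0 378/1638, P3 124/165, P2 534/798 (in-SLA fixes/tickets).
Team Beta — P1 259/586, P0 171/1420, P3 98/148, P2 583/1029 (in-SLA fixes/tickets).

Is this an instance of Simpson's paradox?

No

P1: Team Alpha 769/1394 = 55.2%, Team Beta 259/586 = 44.2% → Team Alpha
P0: Team Alpha 378/1638 = 23.1%, Team Beta 171/1420 = 12.0% → Team Alpha
P3: Team Alpha 124/165 = 75.2%, Team Beta 98/148 = 66.2% → Team Alpha
P2: Team Alpha 534/798 = 66.9%, Team Beta 583/1029 = 56.7% → Team Alpha
Overall: Team Alpha 1805/3995 = 45.2%, Team Beta 1111/3183 = 34.9% → Team Alpha
Team Alpha wins overall and in every ticket group — no reversal.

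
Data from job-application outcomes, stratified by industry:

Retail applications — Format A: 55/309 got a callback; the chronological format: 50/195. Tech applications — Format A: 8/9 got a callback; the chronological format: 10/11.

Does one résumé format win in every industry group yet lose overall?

No

Retail: Format A 55/309 = 17.8%, the chronological format 50/195 = 25.6% → the chronological format
Tech: Format A 8/9 = 88.9%, the chronological format 10/11 = 90.9% → the chronological format
Overall: Format A 63/318 = 19.8%, the chronological format 60/206 = 29.1% → the chronological format
The chronological format wins overall and in every industry group — no reversal.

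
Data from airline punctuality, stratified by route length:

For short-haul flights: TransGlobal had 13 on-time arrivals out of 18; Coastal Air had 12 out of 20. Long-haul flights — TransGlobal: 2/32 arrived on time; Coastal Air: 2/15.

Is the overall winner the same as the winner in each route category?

No

Short-haul: TransGlobal 13/18 = 72.2%, Coastal Air 12/20 = 60.0% → TransGlobal
Long-haul: TransGlobal 2/32 = 6.2%, Coastal Air 2/15 = 13.3% → Coastal Air
Overall: TransGlobal 15/50 = 30.0%, Coastal Air 14/35 = 40.0% → Coastal Air
Neither sweeps: TransGlobal wins 1 of 2 groups, Coastal Air wins 1. Coastal Air wins overall but not every group — no Simpson reversal.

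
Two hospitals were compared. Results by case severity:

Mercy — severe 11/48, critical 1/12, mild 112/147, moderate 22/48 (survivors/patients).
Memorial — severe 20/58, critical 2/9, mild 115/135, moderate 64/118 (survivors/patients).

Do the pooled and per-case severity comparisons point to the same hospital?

Severe: Mercy 11/48 = 22.9%, Memorial 20/58 = 34.5% → Memorial
Critical: Mercy 1/12 = 8.3%, Memorial 2/9 = 22.2% → Memorial
Mild: Mercy 112/147 = 76.2%, Memorial 115/135 = 85.2% → Memorial
Moderate: Mercy 22/48 = 45.8%, Memorial 64/118 = 54.2% → Memorial
Overall: Mercy 146/255 = 57.3%, Memorial 201/320 = 62.8% → Memorial
Memorial wins overall and in every case group — no reversal.

Yes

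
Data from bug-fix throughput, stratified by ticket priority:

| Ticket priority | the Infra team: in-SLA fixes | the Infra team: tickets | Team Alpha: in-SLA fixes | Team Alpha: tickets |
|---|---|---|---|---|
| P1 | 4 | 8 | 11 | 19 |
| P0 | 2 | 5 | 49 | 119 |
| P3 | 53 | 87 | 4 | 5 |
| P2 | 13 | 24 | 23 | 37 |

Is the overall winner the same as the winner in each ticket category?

P1: the Infra team 4/8 = 50.0%, Team Alpha 11/19 = 57.9% → Team Alpha
P0: the Infra team 2/5 = 40.0%, Team Alpha 49/119 = 41.2% → Team Alpha
P3: the Infra team 53/87 = 60.9%, Team Alpha 4/5 = 80.0% → Team Alpha
P2: the Infra team 13/24 = 54.2%, Team Alpha 23/37 = 62.2% → Team Alpha
Overall: the Infra team 72/124 = 58.1%, Team Alpha 87/180 = 48.3% → the Infra team
Team Alpha wins each ticket group but the Infra team wins overall — the comparison reverses. Team Alpha's tickets skew toward P0, which has a lower base rate.

No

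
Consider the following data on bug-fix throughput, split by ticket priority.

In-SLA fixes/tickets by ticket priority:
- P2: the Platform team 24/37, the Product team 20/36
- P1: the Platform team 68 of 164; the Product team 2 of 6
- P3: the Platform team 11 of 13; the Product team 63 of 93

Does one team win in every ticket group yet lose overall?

Yes

P2: the Platform team 24/37 = 64.9%, the Product team 20/36 = 55.6% → the Platform team
P1: the Platform team 68/164 = 41.5%, the Product team 2/6 = 33.3% → the Platform team
P3: the Platform team 11/13 = 84.6%, the Product team 63/93 = 67.7% → the Platform team
Overall: the Platform team 103/214 = 48.1%, the Product team 85/135 = 63.0% → the Product team
The Platform team wins each ticket group but the Product team wins overall — the comparison reverses. The Platform team's tickets skew toward P1, which has a lower base rate.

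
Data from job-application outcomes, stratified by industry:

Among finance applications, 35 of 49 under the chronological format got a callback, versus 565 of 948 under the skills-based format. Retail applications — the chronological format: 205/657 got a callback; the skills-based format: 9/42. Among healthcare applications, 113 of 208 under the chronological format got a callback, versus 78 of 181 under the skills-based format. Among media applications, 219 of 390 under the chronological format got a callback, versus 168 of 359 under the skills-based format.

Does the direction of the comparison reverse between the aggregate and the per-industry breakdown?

Yes

Finance: the chronological format 35/49 = 71.4%, the skills-based format 565/948 = 59.6% → the chronological format
Retail: the chronological format 205/657 = 31.2%, the skills-based format 9/42 = 21.4% → the chronological format
Healthcare: the chronological format 113/208 = 54.3%, the skills-based format 78/181 = 43.1% → the chronological format
Media: the chronological format 219/390 = 56.2%, the skills-based format 168/359 = 46.8% → the chronological format
Overall: the chronological format 572/1304 = 43.9%, the skills-based format 820/1530 = 53.6% → the skills-based format
The chronological format wins each industry group but the skills-based format wins overall — the comparison reverses. The chronological format's applications skew toward retail, which has a lower base rate.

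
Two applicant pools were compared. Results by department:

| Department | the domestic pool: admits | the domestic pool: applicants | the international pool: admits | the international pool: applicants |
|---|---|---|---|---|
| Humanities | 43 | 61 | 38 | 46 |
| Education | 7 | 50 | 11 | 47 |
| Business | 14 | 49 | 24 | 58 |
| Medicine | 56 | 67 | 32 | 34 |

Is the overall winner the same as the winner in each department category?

Humanities: the domestic pool 43/61 = 70.5%, the international pool 38/46 = 82.6% → the international pool
Education: the domestic pool 7/50 = 14.0%, the international pool 11/47 = 23.4% → the international pool
Business: the domestic pool 14/49 = 28.6%, the international pool 24/58 = 41.4% → the international pool
Medicine: the domestic pool 56/67 = 83.6%, the international pool 32/34 = 94.1% → the international pool
Overall: the domestic pool 120/227 = 52.9%, the international pool 105/185 = 56.8% → the international pool
The international pool wins overall and in every department group — no reversal.

Yes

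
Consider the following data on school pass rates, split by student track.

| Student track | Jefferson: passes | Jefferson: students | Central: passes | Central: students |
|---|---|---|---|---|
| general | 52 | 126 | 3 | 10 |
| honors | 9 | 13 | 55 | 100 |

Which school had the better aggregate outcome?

Central

General: Jefferson 52/126 = 41.3%, Central 3/10 = 30.0% → Jefferson
Honors: Jefferson 9/13 = 69.2%, Central 55/100 = 55.0% → Jefferson
Overall: Jefferson 61/139 = 43.9%, Central 58/110 = 52.7% → Central
(Jefferson wins every student group but Central wins overall — Jefferson's students skew toward the low-rate general group.)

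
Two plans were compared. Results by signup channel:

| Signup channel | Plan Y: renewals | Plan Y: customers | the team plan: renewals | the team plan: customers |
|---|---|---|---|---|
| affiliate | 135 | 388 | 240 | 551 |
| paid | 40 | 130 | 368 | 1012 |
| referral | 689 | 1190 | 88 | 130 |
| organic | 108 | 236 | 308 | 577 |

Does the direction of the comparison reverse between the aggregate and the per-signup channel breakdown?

Affiliate: Plan Y 135/388 = 34.8%, the team plan 240/551 = 43.6% → the team plan
Paid: Plan Y 40/130 = 30.8%, the team plan 368/1012 = 36.4% → the team plan
Referral: Plan Y 689/1190 = 57.9%, the team plan 88/130 = 67.7% → the team plan
Organic: Plan Y 108/236 = 45.8%, the team plan 308/577 = 53.4% → the team plan
Overall: Plan Y 972/1944 = 50.0%, the team plan 1004/2270 = 44.2% → Plan Y
The team plan wins each signup group but Plan Y wins overall — the comparison reverses. The team plan's customers skew toward paid, which has a lower base rate.

Yes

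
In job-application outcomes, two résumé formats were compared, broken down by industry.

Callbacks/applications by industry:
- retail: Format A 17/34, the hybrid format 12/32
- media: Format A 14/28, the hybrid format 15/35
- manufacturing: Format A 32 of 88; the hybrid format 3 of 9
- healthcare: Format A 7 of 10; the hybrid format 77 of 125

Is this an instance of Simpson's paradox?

Yes

Retail: Format A 17/34 = 50.0%, the hybrid format 12/32 = 37.5% → Format A
Media: Format A 14/28 = 50.0%, the hybrid format 15/35 = 42.9% → Format A
Manufacturing: Format A 32/88 = 36.4%, the hybrid format 3/9 = 33.3% → Format A
Healthcare: Format A 7/10 = 70.0%, the hybrid format 77/125 = 61.6% → Format A
Overall: Format A 70/160 = 43.8%, the hybrid format 107/201 = 53.2% → the hybrid format
Format A wins each industry group but the hybrid format wins overall — the comparison reverses. Format A's applications skew toward manufacturing, which has a lower base rate.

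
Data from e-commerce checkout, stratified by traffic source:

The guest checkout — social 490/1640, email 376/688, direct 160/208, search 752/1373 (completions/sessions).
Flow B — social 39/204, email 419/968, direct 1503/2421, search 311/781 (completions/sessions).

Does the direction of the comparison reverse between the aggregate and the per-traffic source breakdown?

Yes

Social: the guest checkout 490/1640 = 29.9%, Flow B 39/204 = 19.1% → the guest checkout
Email: the guest checkout 376/688 = 54.7%, Flow B 419/968 = 43.3% → the guest checkout
Direct: the guest checkout 160/208 = 76.9%, Flow B 1503/2421 = 62.1% → the guest checkout
Search: the guest checkout 752/1373 = 54.8%, Flow B 311/781 = 39.8% → the guest checkout
Overall: the guest checkout 1778/3909 = 45.5%, Flow B 2272/4374 = 51.9% → Flow B
The guest checkout wins each traffic group but Flow B wins overall — the comparison reverses. The guest checkout's sessions skew toward social, which has a lower base rate.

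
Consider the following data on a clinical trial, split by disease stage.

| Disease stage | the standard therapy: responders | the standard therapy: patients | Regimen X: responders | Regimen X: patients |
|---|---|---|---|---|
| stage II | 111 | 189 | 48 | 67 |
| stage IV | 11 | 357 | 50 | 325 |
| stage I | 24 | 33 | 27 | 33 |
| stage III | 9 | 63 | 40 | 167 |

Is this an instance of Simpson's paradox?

Stage II: the standard therapy 111/189 = 58.7%, Regimen X 48/67 = 71.6% → Regimen X
Stage IV: the standard therapy 11/357 = 3.1%, Regimen X 50/325 = 15.4% → Regimen X
Stage I: the standard therapy 24/33 = 72.7%, Regimen X 27/33 = 81.8% → Regimen X
Stage III: the standard therapy 9/63 = 14.3%, Regimen X 40/167 = 24.0% → Regimen X
Overall: the standard therapy 155/642 = 24.1%, Regimen X 165/592 = 27.9% → Regimen X
Regimen X wins overall and in every disease group — no reversal.

No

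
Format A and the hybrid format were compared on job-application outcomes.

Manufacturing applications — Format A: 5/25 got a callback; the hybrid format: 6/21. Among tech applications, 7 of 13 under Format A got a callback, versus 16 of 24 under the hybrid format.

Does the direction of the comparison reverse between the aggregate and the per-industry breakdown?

Manufacturing: Format A 5/25 = 20.0%, the hybrid format 6/21 = 28.6% → the hybrid format
Tech: Format A 7/13 = 53.8%, the hybrid format 16/24 = 66.7% → the hybrid format
Overall: Format A 12/38 = 31.6%, the hybrid format 22/45 = 48.9% → the hybrid format
The hybrid format wins overall and in every industry group — no reversal.

No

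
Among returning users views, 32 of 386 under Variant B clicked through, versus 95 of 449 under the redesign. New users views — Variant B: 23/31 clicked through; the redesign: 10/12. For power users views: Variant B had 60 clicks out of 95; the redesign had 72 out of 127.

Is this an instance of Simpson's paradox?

No

Returning users: Variant B 32/386 = 8.3%, the redesign 95/449 = 21.2% → the redesign
New users: Variant B 23/31 = 74.2%, the redesign 10/12 = 83.3% → the redesign
Power users: Variant B 60/95 = 63.2%, the redesign 72/127 = 56.7% → Variant B
Overall: Variant B 115/512 = 22.5%, the redesign 177/588 = 30.1% → the redesign
Neither sweeps: Variant B wins 1 of 3 groups, the redesign wins 2. The redesign wins overall but not every group — no Simpson reversal.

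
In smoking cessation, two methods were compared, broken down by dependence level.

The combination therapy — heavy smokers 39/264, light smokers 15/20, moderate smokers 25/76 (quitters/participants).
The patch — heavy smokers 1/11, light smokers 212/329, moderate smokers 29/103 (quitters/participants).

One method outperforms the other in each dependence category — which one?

Heavy smokers: the combination therapy 39/264 = 14.8%, the patch 1/11 = 9.1% → the combination therapy
Light smokers: the combination therapy 15/20 = 75.0%, the patch 212/329 = 64.4% → the combination therapy
Moderate smokers: the combination therapy 25/76 = 32.9%, the patch 29/103 = 28.2% → the combination therapy
The combination therapy has the higher rate in all 3 groups.

the combination therapy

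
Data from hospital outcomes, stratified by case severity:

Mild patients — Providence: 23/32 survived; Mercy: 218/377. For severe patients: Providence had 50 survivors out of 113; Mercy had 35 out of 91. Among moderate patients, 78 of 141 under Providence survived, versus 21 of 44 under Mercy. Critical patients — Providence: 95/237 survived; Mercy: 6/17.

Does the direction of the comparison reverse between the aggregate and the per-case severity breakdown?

Yes

Mild: Providence 23/32 = 71.9%, Mercy 218/377 = 57.8% → Providence
Severe: Providence 50/113 = 44.2%, Mercy 35/91 = 38.5% → Providence
Moderate: Providence 78/141 = 55.3%, Mercy 21/44 = 47.7% → Providence
Critical: Providence 95/237 = 40.1%, Mercy 6/17 = 35.3% → Providence
Overall: Providence 246/523 = 47.0%, Mercy 280/529 = 52.9% → Mercy
Providence wins each case group but Mercy wins overall — the comparison reverses. Providence's patients skew toward critical, which has a lower base rate.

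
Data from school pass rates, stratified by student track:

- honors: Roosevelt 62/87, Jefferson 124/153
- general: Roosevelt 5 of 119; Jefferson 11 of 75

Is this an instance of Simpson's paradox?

No

Honors: Roosevelt 62/87 = 71.3%, Jefferson 124/153 = 81.0% → Jefferson
General: Roosevelt 5/119 = 4.2%, Jefferson 11/75 = 14.7% → Jefferson
Overall: Roosevelt 67/206 = 32.5%, Jefferson 135/228 = 59.2% → Jefferson
Jefferson wins overall and in every student group — no reversal.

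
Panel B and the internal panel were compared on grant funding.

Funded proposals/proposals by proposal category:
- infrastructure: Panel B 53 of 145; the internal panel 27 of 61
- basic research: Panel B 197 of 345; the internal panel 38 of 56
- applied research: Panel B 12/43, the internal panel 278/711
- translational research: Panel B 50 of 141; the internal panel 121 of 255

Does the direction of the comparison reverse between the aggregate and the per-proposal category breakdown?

Infrastructure: Panel B 53/145 = 36.6%, the internal panel 27/61 = 44.3% → the internal panel
Basic research: Panel B 197/345 = 57.1%, the internal panel 38/56 = 67.9% → the internal panel
Applied research: Panel B 12/43 = 27.9%, the internal panel 278/711 = 39.1% → the internal panel
Translational research: Panel B 50/141 = 35.5%, the internal panel 121/255 = 47.5% → the internal panel
Overall: Panel B 312/674 = 46.3%, the internal panel 464/1083 = 42.8% → Panel B
The internal panel wins each proposal group but Panel B wins overall — the comparison reverses. The internal panel's proposals skew toward applied research, which has a lower base rate.

Yes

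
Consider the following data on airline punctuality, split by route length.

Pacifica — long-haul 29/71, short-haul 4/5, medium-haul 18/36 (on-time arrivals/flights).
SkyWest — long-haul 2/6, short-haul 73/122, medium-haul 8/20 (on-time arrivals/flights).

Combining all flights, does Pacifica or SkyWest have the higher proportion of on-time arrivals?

SkyWest

Long-haul: Pacifica 29/71 = 40.8%, SkyWest 2/6 = 33.3% → Pacifica
Short-haul: Pacifica 4/5 = 80.0%, SkyWest 73/122 = 59.8% → Pacifica
Medium-haul: Pacifica 18/36 = 50.0%, SkyWest 8/20 = 40.0% → Pacifica
Overall: Pacifica 51/112 = 45.5%, SkyWest 83/148 = 56.1% → SkyWest
(Pacifica wins every route group but SkyWest wins overall — Pacifica's flights skew toward the low-rate long-haul group.)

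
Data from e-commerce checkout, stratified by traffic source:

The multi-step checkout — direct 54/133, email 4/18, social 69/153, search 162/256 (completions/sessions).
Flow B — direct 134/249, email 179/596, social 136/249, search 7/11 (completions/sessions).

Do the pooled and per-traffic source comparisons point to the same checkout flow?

No

Direct: the multi-step checkout 54/133 = 40.6%, Flow B 134/249 = 53.8% → Flow B
Email: the multi-step checkout 4/18 = 22.2%, Flow B 179/596 = 30.0% → Flow B
Social: the multi-step checkout 69/153 = 45.1%, Flow B 136/249 = 54.6% → Flow B
Search: the multi-step checkout 162/256 = 63.3%, Flow B 7/11 = 63.6% → Flow B
Overall: the multi-step checkout 289/560 = 51.6%, Flow B 456/1105 = 41.3% → the multi-step checkout
Flow B wins each traffic group but the multi-step checkout wins overall — the comparison reverses. Flow B's sessions skew toward email, which has a lower base rate.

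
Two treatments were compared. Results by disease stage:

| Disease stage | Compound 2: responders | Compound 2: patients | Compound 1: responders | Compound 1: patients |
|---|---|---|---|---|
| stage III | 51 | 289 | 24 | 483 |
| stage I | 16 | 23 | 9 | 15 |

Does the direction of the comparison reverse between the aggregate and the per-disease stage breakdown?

Stage III: Compound 2 51/289 = 17.6%, Compound 1 24/483 = 5.0% → Compound 2
Stage I: Compound 2 16/23 = 69.6%, Compound 1 9/15 = 60.0% → Compound 2
Overall: Compound 2 67/312 = 21.5%, Compound 1 33/498 = 6.6% → Compound 2
Compound 2 wins overall and in every disease group — no reversal.

No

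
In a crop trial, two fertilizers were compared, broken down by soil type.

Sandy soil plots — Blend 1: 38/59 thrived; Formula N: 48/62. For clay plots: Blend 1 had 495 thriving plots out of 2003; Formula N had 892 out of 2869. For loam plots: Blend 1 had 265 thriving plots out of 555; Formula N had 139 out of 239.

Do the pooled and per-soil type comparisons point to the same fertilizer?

Yes

Sandy soil: Blend 1 38/59 = 64.4%, Formula N 48/62 = 77.4% → Formula N
Clay: Blend 1 495/2003 = 24.7%, Formula N 892/2869 = 31.1% → Formula N
Loam: Blend 1 265/555 = 47.7%, Formula N 139/239 = 58.2% → Formula N
Overall: Blend 1 798/2617 = 30.5%, Formula N 1079/3170 = 34.0% → Formula N
Formula N wins overall and in every soil group — no reversal.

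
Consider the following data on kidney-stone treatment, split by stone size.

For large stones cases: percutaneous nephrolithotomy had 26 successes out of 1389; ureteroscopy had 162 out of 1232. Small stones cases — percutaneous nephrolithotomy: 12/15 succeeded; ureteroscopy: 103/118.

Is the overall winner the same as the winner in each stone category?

Large stones: percutaneous nephrolithotomy 26/1389 = 1.9%, ureteroscopy 162/1232 = 13.1% → ureteroscopy
Small stones: percutaneous nephrolithotomy 12/15 = 80.0%, ureteroscopy 103/118 = 87.3% → ureteroscopy
Overall: percutaneous nephrolithotomy 38/1404 = 2.7%, ureteroscopy 265/1350 = 19.6% → ureteroscopy
Ureteroscopy wins overall and in every stone group — no reversal.

Yes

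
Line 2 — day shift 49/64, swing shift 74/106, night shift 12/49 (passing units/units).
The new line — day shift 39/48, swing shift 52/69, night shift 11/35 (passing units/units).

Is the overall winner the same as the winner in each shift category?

Day shift: Line 2 49/64 = 76.6%, the new line 39/48 = 81.2% → the new line
Swing shift: Line 2 74/106 = 69.8%, the new line 52/69 = 75.4% → the new line
Night shift: Line 2 12/49 = 24.5%, the new line 11/35 = 31.4% → the new line
Overall: Line 2 135/219 = 61.6%, the new line 102/152 = 67.1% → the new line
The new line wins overall and in every shift group — no reversal.

Yes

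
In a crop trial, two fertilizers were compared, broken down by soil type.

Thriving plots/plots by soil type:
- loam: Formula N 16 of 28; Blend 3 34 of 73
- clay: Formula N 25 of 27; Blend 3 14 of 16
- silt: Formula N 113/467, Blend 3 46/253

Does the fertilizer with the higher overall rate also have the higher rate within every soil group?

Yes

Loam: Formula N 16/28 = 57.1%, Blend 3 34/73 = 46.6% → Formula N
Clay: Formula N 25/27 = 92.6%, Blend 3 14/16 = 87.5% → Formula N
Silt: Formula N 113/467 = 24.2%, Blend 3 46/253 = 18.2% → Formula N
Overall: Formula N 154/522 = 29.5%, Blend 3 94/342 = 27.5% → Formula N
Formula N wins overall and in every soil group — no reversal.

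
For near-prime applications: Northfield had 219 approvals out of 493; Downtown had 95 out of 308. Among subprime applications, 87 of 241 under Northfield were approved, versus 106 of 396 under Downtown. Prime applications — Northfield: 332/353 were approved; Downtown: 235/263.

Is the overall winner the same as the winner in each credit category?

Yes

Near-prime: Northfield 219/493 = 44.4%, Downtown 95/308 = 30.8% → Northfield
Subprime: Northfield 87/241 = 36.1%, Downtown 106/396 = 26.8% → Northfield
Prime: Northfield 332/353 = 94.1%, Downtown 235/263 = 89.4% → Northfield
Overall: Northfield 638/1087 = 58.7%, Downtown 436/967 = 45.1% → Northfield
Northfield wins overall and in every credit group — no reversal.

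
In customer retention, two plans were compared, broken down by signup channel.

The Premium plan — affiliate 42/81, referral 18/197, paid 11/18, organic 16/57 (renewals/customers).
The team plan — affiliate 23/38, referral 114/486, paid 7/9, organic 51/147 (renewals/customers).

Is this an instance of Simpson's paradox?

Affiliate: the Premium plan 42/81 = 51.9%, the team plan 23/38 = 60.5% → the team plan
Referral: the Premium plan 18/197 = 9.1%, the team plan 114/486 = 23.5% → the team plan
Paid: the Premium plan 11/18 = 61.1%, the team plan 7/9 = 77.8% → the team plan
Organic: the Premium plan 16/57 = 28.1%, the team plan 51/147 = 34.7% → the team plan
Overall: the Premium plan 87/353 = 24.6%, the team plan 195/680 = 28.7% → the team plan
The team plan wins overall and in every signup group — no reversal.

No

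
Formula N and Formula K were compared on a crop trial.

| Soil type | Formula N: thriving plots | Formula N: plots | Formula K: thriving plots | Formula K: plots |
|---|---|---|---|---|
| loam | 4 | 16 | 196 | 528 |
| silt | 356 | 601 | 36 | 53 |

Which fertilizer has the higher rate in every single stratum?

Formula K

Loam: Formula N 4/16 = 25.0%, Formula K 196/528 = 37.1% → Formula K
Silt: Formula N 356/601 = 59.2%, Formula K 36/53 = 67.9% → Formula K
Formula K has the higher rate in both groups.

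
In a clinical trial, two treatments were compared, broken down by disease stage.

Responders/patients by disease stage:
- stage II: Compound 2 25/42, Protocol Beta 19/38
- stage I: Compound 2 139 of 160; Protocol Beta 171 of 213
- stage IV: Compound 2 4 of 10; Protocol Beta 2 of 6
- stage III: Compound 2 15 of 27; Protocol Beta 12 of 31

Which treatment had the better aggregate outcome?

Compound 2

Stage II: Compound 2 25/42 = 59.5%, Protocol Beta 19/38 = 50.0% → Compound 2
Stage I: Compound 2 139/160 = 86.9%, Protocol Beta 171/213 = 80.3% → Compound 2
Stage IV: Compound 2 4/10 = 40.0%, Protocol Beta 2/6 = 33.3% → Compound 2
Stage III: Compound 2 15/27 = 55.6%, Protocol Beta 12/31 = 38.7% → Compound 2
Overall: Compound 2 183/239 = 76.6%, Protocol Beta 204/288 = 70.8% → Compound 2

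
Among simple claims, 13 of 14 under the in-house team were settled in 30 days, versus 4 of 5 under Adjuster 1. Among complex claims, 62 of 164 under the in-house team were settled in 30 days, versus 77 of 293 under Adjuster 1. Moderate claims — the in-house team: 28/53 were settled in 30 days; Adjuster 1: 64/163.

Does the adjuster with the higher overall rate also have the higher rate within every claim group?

Simple: the in-house team 13/14 = 92.9%, Adjuster 1 4/5 = 80.0% → the in-house team
Complex: the in-house team 62/164 = 37.8%, Adjuster 1 77/293 = 26.3% → the in-house team
Moderate: the in-house team 28/53 = 52.8%, Adjuster 1 64/163 = 39.3% → the in-house team
Overall: the in-house team 103/231 = 44.6%, Adjuster 1 145/461 = 31.5% → the in-house team
The in-house team wins overall and in every claim group — no reversal.

Yes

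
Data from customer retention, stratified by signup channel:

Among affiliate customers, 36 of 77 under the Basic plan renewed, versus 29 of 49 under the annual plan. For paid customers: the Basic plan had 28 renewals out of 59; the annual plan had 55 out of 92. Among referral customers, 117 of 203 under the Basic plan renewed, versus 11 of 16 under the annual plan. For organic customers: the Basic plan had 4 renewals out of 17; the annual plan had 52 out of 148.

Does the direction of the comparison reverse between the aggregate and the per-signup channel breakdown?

Yes

Affiliate: the Basic plan 36/77 = 46.8%, the annual plan 29/49 = 59.2% → the annual plan
Paid: the Basic plan 28/59 = 47.5%, the annual plan 55/92 = 59.8% → the annual plan
Referral: the Basic plan 117/203 = 57.6%, the annual plan 11/16 = 68.8% → the annual plan
Organic: the Basic plan 4/17 = 23.5%, the annual plan 52/148 = 35.1% → the annual plan
Overall: the Basic plan 185/356 = 52.0%, the annual plan 147/305 = 48.2% → the Basic plan
The annual plan wins each signup group but the Basic plan wins overall — the comparison reverses. The annual plan's customers skew toward organic, which has a lower base rate.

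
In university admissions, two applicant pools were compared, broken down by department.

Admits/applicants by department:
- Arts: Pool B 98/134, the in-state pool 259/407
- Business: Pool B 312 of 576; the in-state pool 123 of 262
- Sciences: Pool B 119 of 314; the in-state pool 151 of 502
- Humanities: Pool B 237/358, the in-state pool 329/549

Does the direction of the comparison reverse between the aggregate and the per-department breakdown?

No

Arts: Pool B 98/134 = 73.1%, the in-state pool 259/407 = 63.6% → Pool B
Business: Pool B 312/576 = 54.2%, the in-state pool 123/262 = 46.9% → Pool B
Sciences: Pool B 119/314 = 37.9%, the in-state pool 151/502 = 30.1% → Pool B
Humanities: Pool B 237/358 = 66.2%, the in-state pool 329/549 = 59.9% → Pool B
Overall: Pool B 766/1382 = 55.4%, the in-state pool 862/1720 = 50.1% → Pool B
Pool B wins overall and in every department group — no reversal.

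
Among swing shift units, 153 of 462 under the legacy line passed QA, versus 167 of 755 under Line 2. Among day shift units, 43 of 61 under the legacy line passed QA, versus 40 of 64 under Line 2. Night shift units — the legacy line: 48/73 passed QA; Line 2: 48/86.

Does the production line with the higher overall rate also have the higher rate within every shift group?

Yes

Swing shift: the legacy line 153/462 = 33.1%, Line 2 167/755 = 22.1% → the legacy line
Day shift: the legacy line 43/61 = 70.5%, Line 2 40/64 = 62.5% → the legacy line
Night shift: the legacy line 48/73 = 65.8%, Line 2 48/86 = 55.8% → the legacy line
Overall: the legacy line 244/596 = 40.9%, Line 2 255/905 = 28.2% → the legacy line
The legacy line wins overall and in every shift group — no reversal.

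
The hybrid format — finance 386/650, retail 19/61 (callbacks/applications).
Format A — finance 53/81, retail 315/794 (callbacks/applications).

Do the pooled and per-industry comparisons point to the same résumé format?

Finance: the hybrid format 386/650 = 59.4%, Format A 53/81 = 65.4% → Format A
Retail: the hybrid format 19/61 = 31.1%, Format A 315/794 = 39.7% → Format A
Overall: the hybrid format 405/711 = 57.0%, Format A 368/875 = 42.1% → the hybrid format
Format A wins each industry group but the hybrid format wins overall — the comparison reverses. Format A's applications skew toward retail, which has a lower base rate.

No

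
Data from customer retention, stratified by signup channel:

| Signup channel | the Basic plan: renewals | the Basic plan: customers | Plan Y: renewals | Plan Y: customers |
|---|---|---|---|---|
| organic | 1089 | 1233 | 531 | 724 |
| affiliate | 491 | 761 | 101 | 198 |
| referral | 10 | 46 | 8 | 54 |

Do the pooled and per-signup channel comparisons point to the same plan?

Organic: the Basic plan 1089/1233 = 88.3%, Plan Y 531/724 = 73.3% → the Basic plan
Affiliate: the Basic plan 491/761 = 64.5%, Plan Y 101/198 = 51.0% → the Basic plan
Referral: the Basic plan 10/46 = 21.7%, Plan Y 8/54 = 14.8% → the Basic plan
Overall: the Basic plan 1590/2040 = 77.9%, Plan Y 640/976 = 65.6% → the Basic plan
The Basic plan wins overall and in every signup group — no reversal.

Yes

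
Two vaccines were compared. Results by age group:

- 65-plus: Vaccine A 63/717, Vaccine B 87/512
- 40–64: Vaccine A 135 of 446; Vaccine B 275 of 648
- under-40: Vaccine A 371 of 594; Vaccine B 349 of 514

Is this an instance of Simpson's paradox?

65-plus: Vaccine A 63/717 = 8.8%, Vaccine B 87/512 = 17.0% → Vaccine B
40–64: Vaccine A 135/446 = 30.3%, Vaccine B 275/648 = 42.4% → Vaccine B
Under-40: Vaccine A 371/594 = 62.5%, Vaccine B 349/514 = 67.9% → Vaccine B
Overall: Vaccine A 569/1757 = 32.4%, Vaccine B 711/1674 = 42.5% → Vaccine B
Vaccine B wins overall and in every age group — no reversal.

No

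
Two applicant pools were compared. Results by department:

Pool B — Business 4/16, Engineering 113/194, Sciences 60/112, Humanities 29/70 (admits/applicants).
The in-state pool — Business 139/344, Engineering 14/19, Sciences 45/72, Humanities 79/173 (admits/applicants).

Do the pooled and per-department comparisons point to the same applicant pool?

Business: Pool B 4/16 = 25.0%, the in-state pool 139/344 = 40.4% → the in-state pool
Engineering: Pool B 113/194 = 58.2%, the in-state pool 14/19 = 73.7% → the in-state pool
Sciences: Pool B 60/112 = 53.6%, the in-state pool 45/72 = 62.5% → the in-state pool
Humanities: Pool B 29/70 = 41.4%, the in-state pool 79/173 = 45.7% → the in-state pool
Overall: Pool B 206/392 = 52.6%, the in-state pool 277/608 = 45.6% → Pool B
The in-state pool wins each department group but Pool B wins overall — the comparison reverses. The in-state pool's applicants skew toward Business, which has a lower base rate.

No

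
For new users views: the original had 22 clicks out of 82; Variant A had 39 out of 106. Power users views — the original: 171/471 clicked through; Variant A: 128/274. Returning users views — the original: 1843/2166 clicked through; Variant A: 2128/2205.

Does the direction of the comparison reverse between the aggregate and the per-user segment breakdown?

No

New users: the original 22/82 = 26.8%, Variant A 39/106 = 36.8% → Variant A
Power users: the original 171/471 = 36.3%, Variant A 128/274 = 46.7% → Variant A
Returning users: the original 1843/2166 = 85.1%, Variant A 2128/2205 = 96.5% → Variant A
Overall: the original 2036/2719 = 74.9%, Variant A 2295/2585 = 88.8% → Variant A
Variant A wins overall and in every user group — no reversal.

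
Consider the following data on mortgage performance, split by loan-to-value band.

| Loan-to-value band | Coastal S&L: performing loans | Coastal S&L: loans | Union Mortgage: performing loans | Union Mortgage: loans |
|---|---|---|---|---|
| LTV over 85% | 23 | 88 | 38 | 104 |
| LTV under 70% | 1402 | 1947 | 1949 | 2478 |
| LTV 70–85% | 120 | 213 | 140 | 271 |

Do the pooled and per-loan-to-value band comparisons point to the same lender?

No

LTV over 85%: Coastal S&L 23/88 = 26.1%, Union Mortgage 38/104 = 36.5% → Union Mortgage
LTV under 70%: Coastal S&L 1402/1947 = 72.0%, Union Mortgage 1949/2478 = 78.7% → Union Mortgage
LTV 70–85%: Coastal S&L 120/213 = 56.3%, Union Mortgage 140/271 = 51.7% → Coastal S&L
Overall: Coastal S&L 1545/2248 = 68.7%, Union Mortgage 2127/2853 = 74.6% → Union Mortgage
Neither sweeps: Coastal S&L wins 1 of 3 groups, Union Mortgage wins 2. Union Mortgage wins overall but not every group — no Simpson reversal.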